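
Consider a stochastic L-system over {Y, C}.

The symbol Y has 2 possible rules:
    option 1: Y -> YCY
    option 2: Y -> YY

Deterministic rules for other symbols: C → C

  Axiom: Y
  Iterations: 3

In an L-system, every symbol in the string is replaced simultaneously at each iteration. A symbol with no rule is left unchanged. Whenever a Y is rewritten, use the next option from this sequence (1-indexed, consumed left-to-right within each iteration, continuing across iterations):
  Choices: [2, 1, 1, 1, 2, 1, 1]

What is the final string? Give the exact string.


Answer: YCYCYYYCYCYCY

Derivation:
Step 0: Y
Step 1: YY  (used choices [2])
Step 2: YCYYCY  (used choices [1, 1])
Step 3: YCYCYYYCYCYCY  (used choices [1, 2, 1, 1])


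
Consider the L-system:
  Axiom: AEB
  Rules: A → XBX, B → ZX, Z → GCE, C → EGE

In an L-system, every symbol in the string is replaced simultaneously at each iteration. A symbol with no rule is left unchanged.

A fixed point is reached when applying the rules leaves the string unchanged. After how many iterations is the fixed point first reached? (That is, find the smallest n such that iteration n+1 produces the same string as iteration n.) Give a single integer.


Step 0: AEB
Step 1: XBXEZX
Step 2: XZXXEGCEX
Step 3: XGCEXXEGEGEEX
Step 4: XGEGEEXXEGEGEEX
Step 5: XGEGEEXXEGEGEEX  (unchanged — fixed point at step 4)

Answer: 4


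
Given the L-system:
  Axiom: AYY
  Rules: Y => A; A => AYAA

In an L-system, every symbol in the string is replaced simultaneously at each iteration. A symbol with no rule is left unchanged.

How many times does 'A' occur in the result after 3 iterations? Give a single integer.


Step 0: AYY  (1 'A')
Step 1: AYAAAA  (5 'A')
Step 2: AYAAAAYAAAYAAAYAAAYAA  (16 'A')
Step 3: AYAAAAYAAAYAAAYAAAYAAAAYAAAYAAAYAAAAYAAAYAAAYAAAAYAAAYAAAYAAAAYAAAYAA  (53 'A')

Answer: 53


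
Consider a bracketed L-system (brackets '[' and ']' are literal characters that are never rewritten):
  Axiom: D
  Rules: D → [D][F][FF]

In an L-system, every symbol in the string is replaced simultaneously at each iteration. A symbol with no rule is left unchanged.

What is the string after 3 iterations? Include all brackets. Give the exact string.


Step 0: D
Step 1: [D][F][FF]
Step 2: [[D][F][FF]][F][FF]
Step 3: [[[D][F][FF]][F][FF]][F][FF]

Answer: [[[D][F][FF]][F][FF]][F][FF]


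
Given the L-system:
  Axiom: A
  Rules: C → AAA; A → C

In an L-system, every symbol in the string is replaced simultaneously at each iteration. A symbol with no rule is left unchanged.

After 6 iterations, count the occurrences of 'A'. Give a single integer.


Answer: 27

Derivation:
Step 0: A  (1 'A')
Step 1: C  (0 'A')
Step 2: AAA  (3 'A')
Step 3: CCC  (0 'A')
Step 4: AAAAAAAAA  (9 'A')
Step 5: CCCCCCCCC  (0 'A')
Step 6: AAAAAAAAAAAAAAAAAAAAAAAAAAA  (27 'A')


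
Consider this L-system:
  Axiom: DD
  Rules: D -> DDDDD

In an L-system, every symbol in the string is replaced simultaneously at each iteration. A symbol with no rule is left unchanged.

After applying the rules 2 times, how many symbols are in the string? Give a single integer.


Answer: 50

Derivation:
Step 0: length = 2
Step 1: length = 10
Step 2: length = 50


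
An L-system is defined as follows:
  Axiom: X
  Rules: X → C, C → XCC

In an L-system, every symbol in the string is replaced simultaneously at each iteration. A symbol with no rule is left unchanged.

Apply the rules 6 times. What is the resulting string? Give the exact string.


Step 0: X
Step 1: C
Step 2: XCC
Step 3: CXCCXCC
Step 4: XCCCXCCXCCCXCCXCC
Step 5: CXCCXCCXCCCXCCXCCCXCCXCCXCCCXCCXCCCXCCXCC
Step 6: XCCCXCCXCCCXCCXCCCXCCXCCXCCCXCCXCCCXCCXCCXCCCXCCXCCCXCCXCCCXCCXCCXCCCXCCXCCCXCCXCCXCCCXCCXCCCXCCXCC

Answer: XCCCXCCXCCCXCCXCCCXCCXCCXCCCXCCXCCCXCCXCCXCCCXCCXCCCXCCXCCCXCCXCCXCCCXCCXCCCXCCXCCXCCCXCCXCCCXCCXCC


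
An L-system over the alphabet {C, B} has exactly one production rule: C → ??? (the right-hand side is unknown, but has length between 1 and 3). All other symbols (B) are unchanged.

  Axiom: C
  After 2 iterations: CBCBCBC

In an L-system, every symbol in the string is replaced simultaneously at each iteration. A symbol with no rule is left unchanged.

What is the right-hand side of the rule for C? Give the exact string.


Answer: CBC

Derivation:
Trying C → CBC:
  Step 0: C
  Step 1: CBC
  Step 2: CBCBCBC
Matches the given result.


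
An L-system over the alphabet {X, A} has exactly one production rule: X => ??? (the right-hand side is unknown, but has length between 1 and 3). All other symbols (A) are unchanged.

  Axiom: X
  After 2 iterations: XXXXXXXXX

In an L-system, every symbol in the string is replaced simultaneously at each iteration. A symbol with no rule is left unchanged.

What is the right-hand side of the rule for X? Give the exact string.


Answer: XXX

Derivation:
Trying X => XXX:
  Step 0: X
  Step 1: XXX
  Step 2: XXXXXXXXX
Matches the given result.


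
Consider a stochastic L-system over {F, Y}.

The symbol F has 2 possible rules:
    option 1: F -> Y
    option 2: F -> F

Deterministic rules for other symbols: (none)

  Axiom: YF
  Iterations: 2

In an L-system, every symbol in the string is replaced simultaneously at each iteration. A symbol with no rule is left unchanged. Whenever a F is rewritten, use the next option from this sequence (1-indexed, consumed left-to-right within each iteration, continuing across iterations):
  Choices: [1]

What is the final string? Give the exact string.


Step 0: YF
Step 1: YY  (used choices [1])
Step 2: YY  (used choices [])

Answer: YY


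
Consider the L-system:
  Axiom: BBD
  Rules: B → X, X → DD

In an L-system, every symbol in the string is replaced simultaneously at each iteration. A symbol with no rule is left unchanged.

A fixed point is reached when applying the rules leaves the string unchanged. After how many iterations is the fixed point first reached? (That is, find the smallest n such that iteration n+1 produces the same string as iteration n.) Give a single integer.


Answer: 2

Derivation:
Step 0: BBD
Step 1: XXD
Step 2: DDDDD
Step 3: DDDDD  (unchanged — fixed point at step 2)


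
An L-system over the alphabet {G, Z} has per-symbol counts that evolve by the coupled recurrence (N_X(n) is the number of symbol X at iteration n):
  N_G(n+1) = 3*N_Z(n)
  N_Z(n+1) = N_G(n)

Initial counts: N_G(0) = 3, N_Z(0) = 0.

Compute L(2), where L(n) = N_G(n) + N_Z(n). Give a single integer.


Step 0: N_G=3, N_Z=0, L=3
Step 1: N_G=0, N_Z=3, L=3
Step 2: N_G=9, N_Z=0, L=9

Answer: 9


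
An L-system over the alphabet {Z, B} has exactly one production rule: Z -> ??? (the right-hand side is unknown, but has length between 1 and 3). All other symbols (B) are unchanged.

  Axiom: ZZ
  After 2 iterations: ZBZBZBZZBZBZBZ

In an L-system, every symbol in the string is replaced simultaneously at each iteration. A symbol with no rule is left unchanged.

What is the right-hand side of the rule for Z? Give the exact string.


Answer: ZBZ

Derivation:
Trying Z -> ZBZ:
  Step 0: ZZ
  Step 1: ZBZZBZ
  Step 2: ZBZBZBZZBZBZBZ
Matches the given result.


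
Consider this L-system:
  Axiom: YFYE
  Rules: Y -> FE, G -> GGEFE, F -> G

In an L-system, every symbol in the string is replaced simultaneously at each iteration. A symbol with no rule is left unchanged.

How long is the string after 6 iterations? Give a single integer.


Step 0: length = 4
Step 1: length = 6
Step 2: length = 10
Step 3: length = 26
Step 4: length = 62
Step 5: length = 150
Step 6: length = 362

Answer: 362


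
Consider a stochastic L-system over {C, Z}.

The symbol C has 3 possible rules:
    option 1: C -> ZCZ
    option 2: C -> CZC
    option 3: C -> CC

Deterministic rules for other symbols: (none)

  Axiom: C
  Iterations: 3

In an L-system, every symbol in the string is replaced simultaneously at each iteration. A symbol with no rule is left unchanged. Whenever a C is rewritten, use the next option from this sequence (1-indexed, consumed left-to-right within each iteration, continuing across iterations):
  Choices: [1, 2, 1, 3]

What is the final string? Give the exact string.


Step 0: C
Step 1: ZCZ  (used choices [1])
Step 2: ZCZCZ  (used choices [2])
Step 3: ZZCZZCCZ  (used choices [1, 3])

Answer: ZZCZZCCZ


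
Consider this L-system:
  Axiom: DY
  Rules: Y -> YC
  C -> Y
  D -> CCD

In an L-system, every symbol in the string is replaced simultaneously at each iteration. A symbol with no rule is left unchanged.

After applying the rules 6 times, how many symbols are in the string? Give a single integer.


Answer: 62

Derivation:
Step 0: length = 2
Step 1: length = 5
Step 2: length = 8
Step 3: length = 14
Step 4: length = 23
Step 5: length = 38
Step 6: length = 62


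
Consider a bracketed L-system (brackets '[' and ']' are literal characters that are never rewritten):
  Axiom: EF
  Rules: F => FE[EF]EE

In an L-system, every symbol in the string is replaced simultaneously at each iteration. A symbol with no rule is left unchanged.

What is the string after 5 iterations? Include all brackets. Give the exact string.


Step 0: EF
Step 1: EFE[EF]EE
Step 2: EFE[EF]EEE[EFE[EF]EE]EE
Step 3: EFE[EF]EEE[EFE[EF]EE]EEE[EFE[EF]EEE[EFE[EF]EE]EE]EE
Step 4: EFE[EF]EEE[EFE[EF]EE]EEE[EFE[EF]EEE[EFE[EF]EE]EE]EEE[EFE[EF]EEE[EFE[EF]EE]EEE[EFE[EF]EEE[EFE[EF]EE]EE]EE]EE
Step 5: EFE[EF]EEE[EFE[EF]EE]EEE[EFE[EF]EEE[EFE[EF]EE]EE]EEE[EFE[EF]EEE[EFE[EF]EE]EEE[EFE[EF]EEE[EFE[EF]EE]EE]EE]EEE[EFE[EF]EEE[EFE[EF]EE]EEE[EFE[EF]EEE[EFE[EF]EE]EE]EEE[EFE[EF]EEE[EFE[EF]EE]EEE[EFE[EF]EEE[EFE[EF]EE]EE]EE]EE]EE

Answer: EFE[EF]EEE[EFE[EF]EE]EEE[EFE[EF]EEE[EFE[EF]EE]EE]EEE[EFE[EF]EEE[EFE[EF]EE]EEE[EFE[EF]EEE[EFE[EF]EE]EE]EE]EEE[EFE[EF]EEE[EFE[EF]EE]EEE[EFE[EF]EEE[EFE[EF]EE]EE]EEE[EFE[EF]EEE[EFE[EF]EE]EEE[EFE[EF]EEE[EFE[EF]EE]EE]EE]EE]EE


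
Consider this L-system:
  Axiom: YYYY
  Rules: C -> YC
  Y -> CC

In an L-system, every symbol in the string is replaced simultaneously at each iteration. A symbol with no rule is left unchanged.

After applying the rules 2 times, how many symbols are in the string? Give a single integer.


Step 0: length = 4
Step 1: length = 8
Step 2: length = 16

Answer: 16


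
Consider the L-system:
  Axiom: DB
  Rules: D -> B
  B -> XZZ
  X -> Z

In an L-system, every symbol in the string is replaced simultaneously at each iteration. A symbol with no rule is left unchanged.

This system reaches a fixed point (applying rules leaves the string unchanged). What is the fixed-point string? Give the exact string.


Step 0: DB
Step 1: BXZZ
Step 2: XZZZZZ
Step 3: ZZZZZZ
Step 4: ZZZZZZ  (unchanged — fixed point at step 3)

Answer: ZZZZZZ


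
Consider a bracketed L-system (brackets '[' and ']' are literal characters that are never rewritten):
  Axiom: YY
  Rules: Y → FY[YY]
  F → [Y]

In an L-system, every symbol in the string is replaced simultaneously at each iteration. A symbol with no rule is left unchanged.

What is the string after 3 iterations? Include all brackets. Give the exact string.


Step 0: YY
Step 1: FY[YY]FY[YY]
Step 2: [Y]FY[YY][FY[YY]FY[YY]][Y]FY[YY][FY[YY]FY[YY]]
Step 3: [FY[YY]][Y]FY[YY][FY[YY]FY[YY]][[Y]FY[YY][FY[YY]FY[YY]][Y]FY[YY][FY[YY]FY[YY]]][FY[YY]][Y]FY[YY][FY[YY]FY[YY]][[Y]FY[YY][FY[YY]FY[YY]][Y]FY[YY][FY[YY]FY[YY]]]

Answer: [FY[YY]][Y]FY[YY][FY[YY]FY[YY]][[Y]FY[YY][FY[YY]FY[YY]][Y]FY[YY][FY[YY]FY[YY]]][FY[YY]][Y]FY[YY][FY[YY]FY[YY]][[Y]FY[YY][FY[YY]FY[YY]][Y]FY[YY][FY[YY]FY[YY]]]


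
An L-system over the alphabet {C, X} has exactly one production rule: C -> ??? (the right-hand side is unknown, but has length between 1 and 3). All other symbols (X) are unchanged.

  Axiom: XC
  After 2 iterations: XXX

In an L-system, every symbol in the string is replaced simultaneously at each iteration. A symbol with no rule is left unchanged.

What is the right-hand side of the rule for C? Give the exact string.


Answer: XX

Derivation:
Trying C -> XX:
  Step 0: XC
  Step 1: XXX
  Step 2: XXX
Matches the given result.


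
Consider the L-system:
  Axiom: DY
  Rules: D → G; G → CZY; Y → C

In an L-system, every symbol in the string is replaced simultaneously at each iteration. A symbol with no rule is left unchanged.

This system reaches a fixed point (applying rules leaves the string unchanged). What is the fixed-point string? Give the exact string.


Answer: CZCC

Derivation:
Step 0: DY
Step 1: GC
Step 2: CZYC
Step 3: CZCC
Step 4: CZCC  (unchanged — fixed point at step 3)


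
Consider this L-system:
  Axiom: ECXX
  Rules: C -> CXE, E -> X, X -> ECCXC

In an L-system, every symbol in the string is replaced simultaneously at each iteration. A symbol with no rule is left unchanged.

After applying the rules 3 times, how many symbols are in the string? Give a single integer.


Answer: 138

Derivation:
Step 0: length = 4
Step 1: length = 14
Step 2: length = 44
Step 3: length = 138


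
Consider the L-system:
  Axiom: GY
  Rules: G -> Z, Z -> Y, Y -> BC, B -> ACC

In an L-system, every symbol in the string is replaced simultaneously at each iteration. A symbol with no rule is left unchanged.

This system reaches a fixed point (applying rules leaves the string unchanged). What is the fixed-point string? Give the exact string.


Step 0: GY
Step 1: ZBC
Step 2: YACCC
Step 3: BCACCC
Step 4: ACCCACCC
Step 5: ACCCACCC  (unchanged — fixed point at step 4)

Answer: ACCCACCC


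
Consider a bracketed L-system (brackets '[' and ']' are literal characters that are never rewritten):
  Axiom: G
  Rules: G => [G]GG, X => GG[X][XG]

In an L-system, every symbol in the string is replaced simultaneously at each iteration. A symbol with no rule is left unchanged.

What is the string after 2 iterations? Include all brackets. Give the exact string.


Answer: [[G]GG][G]GG[G]GG

Derivation:
Step 0: G
Step 1: [G]GG
Step 2: [[G]GG][G]GG[G]GG


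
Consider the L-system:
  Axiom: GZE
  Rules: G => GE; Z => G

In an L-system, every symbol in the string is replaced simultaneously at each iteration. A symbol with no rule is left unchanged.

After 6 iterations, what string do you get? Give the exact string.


Step 0: GZE
Step 1: GEGE
Step 2: GEEGEE
Step 3: GEEEGEEE
Step 4: GEEEEGEEEE
Step 5: GEEEEEGEEEEE
Step 6: GEEEEEEGEEEEEE

Answer: GEEEEEEGEEEEEE


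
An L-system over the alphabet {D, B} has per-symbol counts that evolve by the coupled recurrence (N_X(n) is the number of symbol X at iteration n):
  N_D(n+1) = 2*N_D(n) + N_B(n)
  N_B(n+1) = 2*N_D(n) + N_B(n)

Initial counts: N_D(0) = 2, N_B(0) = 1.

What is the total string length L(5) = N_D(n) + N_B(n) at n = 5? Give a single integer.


Answer: 810

Derivation:
Step 0: N_D=2, N_B=1, L=3
Step 1: N_D=5, N_B=5, L=10
Step 2: N_D=15, N_B=15, L=30
Step 3: N_D=45, N_B=45, L=90
Step 4: N_D=135, N_B=135, L=270
Step 5: N_D=405, N_B=405, L=810


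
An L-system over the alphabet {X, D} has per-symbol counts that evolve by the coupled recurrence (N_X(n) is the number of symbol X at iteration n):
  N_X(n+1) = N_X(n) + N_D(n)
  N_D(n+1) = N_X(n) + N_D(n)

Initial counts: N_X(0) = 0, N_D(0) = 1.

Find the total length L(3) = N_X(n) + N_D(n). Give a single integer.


Step 0: N_X=0, N_D=1, L=1
Step 1: N_X=1, N_D=1, L=2
Step 2: N_X=2, N_D=2, L=4
Step 3: N_X=4, N_D=4, L=8

Answer: 8


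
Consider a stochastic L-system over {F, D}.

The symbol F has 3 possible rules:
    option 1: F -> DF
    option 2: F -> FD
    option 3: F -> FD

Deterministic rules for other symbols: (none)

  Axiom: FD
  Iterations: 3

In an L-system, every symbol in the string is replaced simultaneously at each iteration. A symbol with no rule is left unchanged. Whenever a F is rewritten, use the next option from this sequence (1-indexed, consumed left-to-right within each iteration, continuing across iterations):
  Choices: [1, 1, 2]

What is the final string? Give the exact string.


Step 0: FD
Step 1: DFD  (used choices [1])
Step 2: DDFD  (used choices [1])
Step 3: DDFDD  (used choices [2])

Answer: DDFDD


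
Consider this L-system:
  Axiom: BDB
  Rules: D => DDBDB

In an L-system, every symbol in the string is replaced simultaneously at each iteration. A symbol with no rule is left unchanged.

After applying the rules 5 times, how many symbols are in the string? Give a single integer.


Step 0: length = 3
Step 1: length = 7
Step 2: length = 19
Step 3: length = 55
Step 4: length = 163
Step 5: length = 487

Answer: 487


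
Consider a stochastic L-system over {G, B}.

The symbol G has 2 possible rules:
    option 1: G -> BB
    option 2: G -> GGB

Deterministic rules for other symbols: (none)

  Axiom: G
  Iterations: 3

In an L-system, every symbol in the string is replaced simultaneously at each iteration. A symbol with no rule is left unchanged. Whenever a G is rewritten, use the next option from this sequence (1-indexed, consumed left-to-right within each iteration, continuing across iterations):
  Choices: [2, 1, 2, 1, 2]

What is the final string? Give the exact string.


Step 0: G
Step 1: GGB  (used choices [2])
Step 2: BBGGBB  (used choices [1, 2])
Step 3: BBBBGGBBB  (used choices [1, 2])

Answer: BBBBGGBBB


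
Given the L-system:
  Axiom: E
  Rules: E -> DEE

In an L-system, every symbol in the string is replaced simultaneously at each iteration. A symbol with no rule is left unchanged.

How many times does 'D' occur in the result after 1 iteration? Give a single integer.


Answer: 1

Derivation:
Step 0: E  (0 'D')
Step 1: DEE  (1 'D')


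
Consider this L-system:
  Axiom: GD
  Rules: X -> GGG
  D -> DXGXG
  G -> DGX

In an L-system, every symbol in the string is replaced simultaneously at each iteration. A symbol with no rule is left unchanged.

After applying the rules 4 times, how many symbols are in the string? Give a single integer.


Answer: 324

Derivation:
Step 0: length = 2
Step 1: length = 8
Step 2: length = 28
Step 3: length = 94
Step 4: length = 324


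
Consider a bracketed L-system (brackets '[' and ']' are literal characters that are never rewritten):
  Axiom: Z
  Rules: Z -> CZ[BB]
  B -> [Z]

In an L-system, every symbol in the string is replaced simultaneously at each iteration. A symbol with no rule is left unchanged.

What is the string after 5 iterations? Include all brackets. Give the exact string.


Answer: CCCCCZ[BB][[Z][Z]][[CZ[BB]][CZ[BB]]][[CCZ[BB][[Z][Z]]][CCZ[BB][[Z][Z]]]][[CCCZ[BB][[Z][Z]][[CZ[BB]][CZ[BB]]]][CCCZ[BB][[Z][Z]][[CZ[BB]][CZ[BB]]]]]

Derivation:
Step 0: Z
Step 1: CZ[BB]
Step 2: CCZ[BB][[Z][Z]]
Step 3: CCCZ[BB][[Z][Z]][[CZ[BB]][CZ[BB]]]
Step 4: CCCCZ[BB][[Z][Z]][[CZ[BB]][CZ[BB]]][[CCZ[BB][[Z][Z]]][CCZ[BB][[Z][Z]]]]
Step 5: CCCCCZ[BB][[Z][Z]][[CZ[BB]][CZ[BB]]][[CCZ[BB][[Z][Z]]][CCZ[BB][[Z][Z]]]][[CCCZ[BB][[Z][Z]][[CZ[BB]][CZ[BB]]]][CCCZ[BB][[Z][Z]][[CZ[BB]][CZ[BB]]]]]


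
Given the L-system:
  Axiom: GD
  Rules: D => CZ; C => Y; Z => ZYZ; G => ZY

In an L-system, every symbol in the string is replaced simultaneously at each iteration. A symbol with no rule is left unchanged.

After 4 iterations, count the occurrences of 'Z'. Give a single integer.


Step 0: GD  (0 'Z')
Step 1: ZYCZ  (2 'Z')
Step 2: ZYZYYZYZ  (4 'Z')
Step 3: ZYZYZYZYYZYZYZYZ  (8 'Z')
Step 4: ZYZYZYZYZYZYZYZYYZYZYZYZYZYZYZYZ  (16 'Z')

Answer: 16


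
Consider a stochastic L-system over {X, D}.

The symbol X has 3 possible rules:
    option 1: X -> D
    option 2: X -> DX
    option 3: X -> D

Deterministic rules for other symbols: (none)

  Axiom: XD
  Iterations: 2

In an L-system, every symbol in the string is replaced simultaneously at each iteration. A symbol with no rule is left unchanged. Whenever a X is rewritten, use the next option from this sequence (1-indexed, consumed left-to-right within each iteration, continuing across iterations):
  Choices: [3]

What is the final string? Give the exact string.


Answer: DD

Derivation:
Step 0: XD
Step 1: DD  (used choices [3])
Step 2: DD  (used choices [])


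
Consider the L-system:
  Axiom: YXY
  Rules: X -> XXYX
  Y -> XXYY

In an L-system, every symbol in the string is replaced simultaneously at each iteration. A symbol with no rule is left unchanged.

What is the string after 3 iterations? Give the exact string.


Answer: XXYXXXYXXXYYXXYXXXYXXXYXXXYYXXYXXXYXXXYXXXYYXXYYXXYXXXYXXXYYXXYYXXYXXXYXXXYYXXYXXXYXXXYXXXYYXXYXXXYXXXYXXXYYXXYYXXYXXXYXXXYYXXYXXXYXXXYXXXYYXXYXXXYXXXYXXXYYXXYXXXYXXXYXXXYYXXYYXXYXXXYXXXYYXXYY

Derivation:
Step 0: YXY
Step 1: XXYYXXYXXXYY
Step 2: XXYXXXYXXXYYXXYYXXYXXXYXXXYYXXYXXXYXXXYXXXYYXXYY
Step 3: XXYXXXYXXXYYXXYXXXYXXXYXXXYYXXYXXXYXXXYXXXYYXXYYXXYXXXYXXXYYXXYYXXYXXXYXXXYYXXYXXXYXXXYXXXYYXXYXXXYXXXYXXXYYXXYYXXYXXXYXXXYYXXYXXXYXXXYXXXYYXXYXXXYXXXYXXXYYXXYXXXYXXXYXXXYYXXYYXXYXXXYXXXYYXXYY


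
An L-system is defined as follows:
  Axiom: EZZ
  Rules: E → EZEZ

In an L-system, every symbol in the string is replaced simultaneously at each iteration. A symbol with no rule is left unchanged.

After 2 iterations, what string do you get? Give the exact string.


Step 0: EZZ
Step 1: EZEZZZ
Step 2: EZEZZEZEZZZZ

Answer: EZEZZEZEZZZZ


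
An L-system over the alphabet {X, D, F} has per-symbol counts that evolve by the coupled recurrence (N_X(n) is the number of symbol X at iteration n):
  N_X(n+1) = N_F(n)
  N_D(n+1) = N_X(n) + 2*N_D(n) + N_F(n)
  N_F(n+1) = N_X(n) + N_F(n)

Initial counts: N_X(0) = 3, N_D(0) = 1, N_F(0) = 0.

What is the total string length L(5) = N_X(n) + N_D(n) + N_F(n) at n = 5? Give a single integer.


Step 0: N_X=3, N_D=1, N_F=0, L=4
Step 1: N_X=0, N_D=5, N_F=3, L=8
Step 2: N_X=3, N_D=13, N_F=3, L=19
Step 3: N_X=3, N_D=32, N_F=6, L=41
Step 4: N_X=6, N_D=73, N_F=9, L=88
Step 5: N_X=9, N_D=161, N_F=15, L=185

Answer: 185


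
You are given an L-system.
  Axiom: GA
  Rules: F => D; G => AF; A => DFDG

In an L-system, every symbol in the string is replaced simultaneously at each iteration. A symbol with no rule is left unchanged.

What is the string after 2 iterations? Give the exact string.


Step 0: GA
Step 1: AFDFDG
Step 2: DFDGDDDDAF

Answer: DFDGDDDDAF


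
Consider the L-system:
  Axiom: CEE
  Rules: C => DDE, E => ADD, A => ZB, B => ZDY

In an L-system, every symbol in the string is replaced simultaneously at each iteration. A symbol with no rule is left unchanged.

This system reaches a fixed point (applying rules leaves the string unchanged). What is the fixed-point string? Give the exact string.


Answer: DDZZDYDDZZDYDDZZDYDD

Derivation:
Step 0: CEE
Step 1: DDEADDADD
Step 2: DDADDZBDDZBDD
Step 3: DDZBDDZZDYDDZZDYDD
Step 4: DDZZDYDDZZDYDDZZDYDD
Step 5: DDZZDYDDZZDYDDZZDYDD  (unchanged — fixed point at step 4)


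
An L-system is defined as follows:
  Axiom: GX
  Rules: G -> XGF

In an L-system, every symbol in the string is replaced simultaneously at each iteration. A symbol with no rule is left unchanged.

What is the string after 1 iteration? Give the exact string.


Step 0: GX
Step 1: XGFX

Answer: XGFX


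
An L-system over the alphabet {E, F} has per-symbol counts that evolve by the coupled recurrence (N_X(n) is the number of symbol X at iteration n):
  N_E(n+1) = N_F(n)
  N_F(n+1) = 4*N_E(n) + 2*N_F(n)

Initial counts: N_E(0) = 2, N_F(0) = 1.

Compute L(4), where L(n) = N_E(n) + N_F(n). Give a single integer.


Answer: 360

Derivation:
Step 0: N_E=2, N_F=1, L=3
Step 1: N_E=1, N_F=10, L=11
Step 2: N_E=10, N_F=24, L=34
Step 3: N_E=24, N_F=88, L=112
Step 4: N_E=88, N_F=272, L=360


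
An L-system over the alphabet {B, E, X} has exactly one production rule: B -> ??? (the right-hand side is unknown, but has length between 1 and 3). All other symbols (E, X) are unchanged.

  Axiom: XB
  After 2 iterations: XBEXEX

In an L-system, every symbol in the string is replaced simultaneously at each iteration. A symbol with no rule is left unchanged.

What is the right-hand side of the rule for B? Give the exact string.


Trying B -> BEX:
  Step 0: XB
  Step 1: XBEX
  Step 2: XBEXEX
Matches the given result.

Answer: BEX


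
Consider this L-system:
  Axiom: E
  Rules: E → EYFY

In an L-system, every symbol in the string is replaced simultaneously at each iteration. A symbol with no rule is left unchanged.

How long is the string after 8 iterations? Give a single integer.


Answer: 25

Derivation:
Step 0: length = 1
Step 1: length = 4
Step 2: length = 7
Step 3: length = 10
Step 4: length = 13
Step 5: length = 16
Step 6: length = 19
Step 7: length = 22
Step 8: length = 25


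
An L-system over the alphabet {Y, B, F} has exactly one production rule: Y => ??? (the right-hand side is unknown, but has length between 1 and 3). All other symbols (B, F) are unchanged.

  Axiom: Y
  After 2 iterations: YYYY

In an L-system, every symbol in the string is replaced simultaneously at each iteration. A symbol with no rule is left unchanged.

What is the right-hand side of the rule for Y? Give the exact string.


Trying Y => YY:
  Step 0: Y
  Step 1: YY
  Step 2: YYYY
Matches the given result.

Answer: YY


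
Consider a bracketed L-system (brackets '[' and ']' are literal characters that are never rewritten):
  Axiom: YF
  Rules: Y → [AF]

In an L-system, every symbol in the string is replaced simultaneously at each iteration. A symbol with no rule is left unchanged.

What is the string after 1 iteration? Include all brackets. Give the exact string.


Step 0: YF
Step 1: [AF]F

Answer: [AF]F


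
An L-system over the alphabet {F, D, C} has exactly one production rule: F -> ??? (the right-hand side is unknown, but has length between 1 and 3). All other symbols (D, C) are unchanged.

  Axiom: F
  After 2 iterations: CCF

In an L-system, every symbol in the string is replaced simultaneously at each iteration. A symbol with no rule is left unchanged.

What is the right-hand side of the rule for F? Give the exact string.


Trying F -> CF:
  Step 0: F
  Step 1: CF
  Step 2: CCF
Matches the given result.

Answer: CF


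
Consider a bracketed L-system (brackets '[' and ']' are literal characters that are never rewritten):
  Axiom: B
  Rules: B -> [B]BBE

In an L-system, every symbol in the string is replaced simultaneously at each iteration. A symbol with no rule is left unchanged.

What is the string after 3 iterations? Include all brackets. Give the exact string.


Step 0: B
Step 1: [B]BBE
Step 2: [[B]BBE][B]BBE[B]BBEE
Step 3: [[[B]BBE][B]BBE[B]BBEE][[B]BBE][B]BBE[B]BBEE[[B]BBE][B]BBE[B]BBEEE

Answer: [[[B]BBE][B]BBE[B]BBEE][[B]BBE][B]BBE[B]BBEE[[B]BBE][B]BBE[B]BBEEE


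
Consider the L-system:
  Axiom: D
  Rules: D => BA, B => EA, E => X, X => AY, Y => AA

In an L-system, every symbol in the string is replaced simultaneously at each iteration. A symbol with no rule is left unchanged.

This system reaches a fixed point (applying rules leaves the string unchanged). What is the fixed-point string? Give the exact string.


Answer: AAAAA

Derivation:
Step 0: D
Step 1: BA
Step 2: EAA
Step 3: XAA
Step 4: AYAA
Step 5: AAAAA
Step 6: AAAAA  (unchanged — fixed point at step 5)


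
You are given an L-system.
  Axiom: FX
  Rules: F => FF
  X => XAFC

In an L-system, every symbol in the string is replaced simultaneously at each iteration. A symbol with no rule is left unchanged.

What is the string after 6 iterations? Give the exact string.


Answer: FFFFFFFFFFFFFFFFFFFFFFFFFFFFFFFFFFFFFFFFFFFFFFFFFFFFFFFFFFFFFFFFXAFCAFFCAFFFFCAFFFFFFFFCAFFFFFFFFFFFFFFFFCAFFFFFFFFFFFFFFFFFFFFFFFFFFFFFFFFC

Derivation:
Step 0: FX
Step 1: FFXAFC
Step 2: FFFFXAFCAFFC
Step 3: FFFFFFFFXAFCAFFCAFFFFC
Step 4: FFFFFFFFFFFFFFFFXAFCAFFCAFFFFCAFFFFFFFFC
Step 5: FFFFFFFFFFFFFFFFFFFFFFFFFFFFFFFFXAFCAFFCAFFFFCAFFFFFFFFCAFFFFFFFFFFFFFFFFC
Step 6: FFFFFFFFFFFFFFFFFFFFFFFFFFFFFFFFFFFFFFFFFFFFFFFFFFFFFFFFFFFFFFFFXAFCAFFCAFFFFCAFFFFFFFFCAFFFFFFFFFFFFFFFFCAFFFFFFFFFFFFFFFFFFFFFFFFFFFFFFFFC


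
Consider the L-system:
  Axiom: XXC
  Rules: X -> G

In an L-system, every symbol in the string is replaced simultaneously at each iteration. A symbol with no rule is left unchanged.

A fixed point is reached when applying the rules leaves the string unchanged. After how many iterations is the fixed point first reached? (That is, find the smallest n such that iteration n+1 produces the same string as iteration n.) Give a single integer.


Answer: 1

Derivation:
Step 0: XXC
Step 1: GGC
Step 2: GGC  (unchanged — fixed point at step 1)


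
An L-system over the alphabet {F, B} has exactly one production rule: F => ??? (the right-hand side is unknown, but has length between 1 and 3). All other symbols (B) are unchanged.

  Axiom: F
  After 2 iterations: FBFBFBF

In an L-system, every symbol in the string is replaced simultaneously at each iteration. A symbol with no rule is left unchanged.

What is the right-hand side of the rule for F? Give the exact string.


Answer: FBF

Derivation:
Trying F => FBF:
  Step 0: F
  Step 1: FBF
  Step 2: FBFBFBF
Matches the given result.


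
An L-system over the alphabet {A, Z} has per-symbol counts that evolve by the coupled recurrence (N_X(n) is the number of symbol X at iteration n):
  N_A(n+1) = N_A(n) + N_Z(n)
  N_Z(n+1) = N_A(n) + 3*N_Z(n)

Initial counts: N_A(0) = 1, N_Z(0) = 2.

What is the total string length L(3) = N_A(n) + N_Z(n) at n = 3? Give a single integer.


Answer: 116

Derivation:
Step 0: N_A=1, N_Z=2, L=3
Step 1: N_A=3, N_Z=7, L=10
Step 2: N_A=10, N_Z=24, L=34
Step 3: N_A=34, N_Z=82, L=116


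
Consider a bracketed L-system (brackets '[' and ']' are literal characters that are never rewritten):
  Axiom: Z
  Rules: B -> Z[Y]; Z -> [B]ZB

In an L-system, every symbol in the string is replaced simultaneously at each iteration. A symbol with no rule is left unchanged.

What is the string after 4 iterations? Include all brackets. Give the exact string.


Step 0: Z
Step 1: [B]ZB
Step 2: [Z[Y]][B]ZBZ[Y]
Step 3: [[B]ZB[Y]][Z[Y]][B]ZBZ[Y][B]ZB[Y]
Step 4: [[Z[Y]][B]ZBZ[Y][Y]][[B]ZB[Y]][Z[Y]][B]ZBZ[Y][B]ZB[Y][Z[Y]][B]ZBZ[Y][Y]

Answer: [[Z[Y]][B]ZBZ[Y][Y]][[B]ZB[Y]][Z[Y]][B]ZBZ[Y][B]ZB[Y][Z[Y]][B]ZBZ[Y][Y]


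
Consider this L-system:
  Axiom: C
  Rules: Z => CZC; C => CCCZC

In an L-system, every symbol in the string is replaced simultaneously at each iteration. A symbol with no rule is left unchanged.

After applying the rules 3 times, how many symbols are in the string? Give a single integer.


Answer: 105

Derivation:
Step 0: length = 1
Step 1: length = 5
Step 2: length = 23
Step 3: length = 105


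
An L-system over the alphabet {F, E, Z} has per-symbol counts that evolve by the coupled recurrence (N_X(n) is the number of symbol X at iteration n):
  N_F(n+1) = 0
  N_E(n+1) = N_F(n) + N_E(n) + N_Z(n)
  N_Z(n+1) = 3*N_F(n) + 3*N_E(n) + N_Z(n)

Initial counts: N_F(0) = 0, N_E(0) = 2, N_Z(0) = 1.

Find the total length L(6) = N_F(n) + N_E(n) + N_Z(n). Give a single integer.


Answer: 1464

Derivation:
Step 0: N_F=0, N_E=2, N_Z=1, L=3
Step 1: N_F=0, N_E=3, N_Z=7, L=10
Step 2: N_F=0, N_E=10, N_Z=16, L=26
Step 3: N_F=0, N_E=26, N_Z=46, L=72
Step 4: N_F=0, N_E=72, N_Z=124, L=196
Step 5: N_F=0, N_E=196, N_Z=340, L=536
Step 6: N_F=0, N_E=536, N_Z=928, L=1464


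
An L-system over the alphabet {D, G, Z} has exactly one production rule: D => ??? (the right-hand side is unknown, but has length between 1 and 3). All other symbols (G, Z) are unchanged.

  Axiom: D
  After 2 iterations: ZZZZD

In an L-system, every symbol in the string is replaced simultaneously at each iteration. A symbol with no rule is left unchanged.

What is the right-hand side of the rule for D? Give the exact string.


Trying D => ZZD:
  Step 0: D
  Step 1: ZZD
  Step 2: ZZZZD
Matches the given result.

Answer: ZZD


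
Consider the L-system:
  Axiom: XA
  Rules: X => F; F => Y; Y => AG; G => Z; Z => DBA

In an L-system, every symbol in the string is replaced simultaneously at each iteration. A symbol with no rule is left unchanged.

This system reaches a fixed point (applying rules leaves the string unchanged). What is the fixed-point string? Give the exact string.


Answer: ADBAA

Derivation:
Step 0: XA
Step 1: FA
Step 2: YA
Step 3: AGA
Step 4: AZA
Step 5: ADBAA
Step 6: ADBAA  (unchanged — fixed point at step 5)


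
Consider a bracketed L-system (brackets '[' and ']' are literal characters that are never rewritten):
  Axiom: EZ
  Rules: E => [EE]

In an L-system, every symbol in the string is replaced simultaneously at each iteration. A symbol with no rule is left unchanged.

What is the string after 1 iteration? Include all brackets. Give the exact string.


Step 0: EZ
Step 1: [EE]Z

Answer: [EE]Z


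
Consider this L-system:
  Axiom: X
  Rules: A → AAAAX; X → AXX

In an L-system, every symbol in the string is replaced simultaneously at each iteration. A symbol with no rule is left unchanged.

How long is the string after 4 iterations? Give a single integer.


Answer: 193

Derivation:
Step 0: length = 1
Step 1: length = 3
Step 2: length = 11
Step 3: length = 45
Step 4: length = 193


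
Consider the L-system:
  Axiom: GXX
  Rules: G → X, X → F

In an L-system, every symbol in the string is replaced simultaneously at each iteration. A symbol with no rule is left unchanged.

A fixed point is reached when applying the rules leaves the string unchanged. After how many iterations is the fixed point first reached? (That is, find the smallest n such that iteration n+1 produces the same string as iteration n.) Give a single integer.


Answer: 2

Derivation:
Step 0: GXX
Step 1: XFF
Step 2: FFF
Step 3: FFF  (unchanged — fixed point at step 2)


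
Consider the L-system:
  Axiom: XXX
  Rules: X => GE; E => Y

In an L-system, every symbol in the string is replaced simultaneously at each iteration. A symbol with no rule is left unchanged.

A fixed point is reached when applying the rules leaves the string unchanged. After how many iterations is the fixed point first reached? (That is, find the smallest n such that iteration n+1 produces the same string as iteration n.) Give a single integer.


Answer: 2

Derivation:
Step 0: XXX
Step 1: GEGEGE
Step 2: GYGYGY
Step 3: GYGYGY  (unchanged — fixed point at step 2)


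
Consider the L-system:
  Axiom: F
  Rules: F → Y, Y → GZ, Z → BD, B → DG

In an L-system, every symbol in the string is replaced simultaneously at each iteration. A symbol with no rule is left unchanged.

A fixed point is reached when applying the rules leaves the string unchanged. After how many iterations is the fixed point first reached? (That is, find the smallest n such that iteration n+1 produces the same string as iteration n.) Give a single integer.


Step 0: F
Step 1: Y
Step 2: GZ
Step 3: GBD
Step 4: GDGD
Step 5: GDGD  (unchanged — fixed point at step 4)

Answer: 4


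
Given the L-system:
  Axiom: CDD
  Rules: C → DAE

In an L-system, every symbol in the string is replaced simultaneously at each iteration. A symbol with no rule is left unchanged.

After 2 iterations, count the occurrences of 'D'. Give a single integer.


Answer: 3

Derivation:
Step 0: CDD  (2 'D')
Step 1: DAEDD  (3 'D')
Step 2: DAEDD  (3 'D')


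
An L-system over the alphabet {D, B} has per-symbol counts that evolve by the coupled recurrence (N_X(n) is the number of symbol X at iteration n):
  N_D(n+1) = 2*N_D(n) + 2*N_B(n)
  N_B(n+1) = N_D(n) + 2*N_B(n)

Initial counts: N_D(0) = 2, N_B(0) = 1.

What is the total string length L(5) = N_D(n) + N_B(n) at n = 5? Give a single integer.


Step 0: N_D=2, N_B=1, L=3
Step 1: N_D=6, N_B=4, L=10
Step 2: N_D=20, N_B=14, L=34
Step 3: N_D=68, N_B=48, L=116
Step 4: N_D=232, N_B=164, L=396
Step 5: N_D=792, N_B=560, L=1352

Answer: 1352


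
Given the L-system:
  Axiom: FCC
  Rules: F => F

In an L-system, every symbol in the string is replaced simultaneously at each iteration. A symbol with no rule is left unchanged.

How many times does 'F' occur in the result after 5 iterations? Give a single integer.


Answer: 1

Derivation:
Step 0: FCC  (1 'F')
Step 1: FCC  (1 'F')
Step 2: FCC  (1 'F')
Step 3: FCC  (1 'F')
Step 4: FCC  (1 'F')
Step 5: FCC  (1 'F')


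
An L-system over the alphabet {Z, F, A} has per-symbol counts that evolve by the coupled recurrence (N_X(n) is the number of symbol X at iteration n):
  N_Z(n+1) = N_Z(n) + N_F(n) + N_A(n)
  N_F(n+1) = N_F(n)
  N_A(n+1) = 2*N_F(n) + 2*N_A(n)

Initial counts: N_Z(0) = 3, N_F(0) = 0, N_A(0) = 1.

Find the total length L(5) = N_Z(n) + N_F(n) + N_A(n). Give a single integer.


Answer: 66

Derivation:
Step 0: N_Z=3, N_F=0, N_A=1, L=4
Step 1: N_Z=4, N_F=0, N_A=2, L=6
Step 2: N_Z=6, N_F=0, N_A=4, L=10
Step 3: N_Z=10, N_F=0, N_A=8, L=18
Step 4: N_Z=18, N_F=0, N_A=16, L=34
Step 5: N_Z=34, N_F=0, N_A=32, L=66


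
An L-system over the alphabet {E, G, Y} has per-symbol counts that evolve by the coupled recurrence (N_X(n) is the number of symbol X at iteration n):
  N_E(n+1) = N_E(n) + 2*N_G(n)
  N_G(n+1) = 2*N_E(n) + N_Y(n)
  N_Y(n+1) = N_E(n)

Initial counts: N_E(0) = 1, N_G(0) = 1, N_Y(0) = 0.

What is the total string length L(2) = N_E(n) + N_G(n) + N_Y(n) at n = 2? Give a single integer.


Answer: 17

Derivation:
Step 0: N_E=1, N_G=1, N_Y=0, L=2
Step 1: N_E=3, N_G=2, N_Y=1, L=6
Step 2: N_E=7, N_G=7, N_Y=3, L=17


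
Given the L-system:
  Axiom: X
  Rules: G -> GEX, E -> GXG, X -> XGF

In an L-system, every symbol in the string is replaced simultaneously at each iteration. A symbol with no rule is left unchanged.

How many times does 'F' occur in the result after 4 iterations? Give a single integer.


Step 0: X  (0 'F')
Step 1: XGF  (1 'F')
Step 2: XGFGEXF  (2 'F')
Step 3: XGFGEXFGEXGXGXGFF  (4 'F')
Step 4: XGFGEXFGEXGXGXGFFGEXGXGXGFGEXXGFGEXXGFGEXFF  (9 'F')

Answer: 9


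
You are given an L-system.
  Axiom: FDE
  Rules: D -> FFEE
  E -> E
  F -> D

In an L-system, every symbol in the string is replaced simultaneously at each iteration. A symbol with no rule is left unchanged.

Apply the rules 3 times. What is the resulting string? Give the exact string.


Answer: DDEEFFEEFFEEEEE

Derivation:
Step 0: FDE
Step 1: DFFEEE
Step 2: FFEEDDEEE
Step 3: DDEEFFEEFFEEEEE


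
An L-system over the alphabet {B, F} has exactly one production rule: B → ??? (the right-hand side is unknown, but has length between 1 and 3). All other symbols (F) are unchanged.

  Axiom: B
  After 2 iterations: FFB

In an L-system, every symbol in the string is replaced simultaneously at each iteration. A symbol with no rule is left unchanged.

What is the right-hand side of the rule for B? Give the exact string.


Trying B → FB:
  Step 0: B
  Step 1: FB
  Step 2: FFB
Matches the given result.

Answer: FB


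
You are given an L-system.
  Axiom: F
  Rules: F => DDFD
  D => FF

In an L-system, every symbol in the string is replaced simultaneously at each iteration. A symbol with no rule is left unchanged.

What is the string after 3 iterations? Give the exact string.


Answer: DDFDDDFDDDFDDDFDFFFFDDFDFFDDFDDDFD

Derivation:
Step 0: F
Step 1: DDFD
Step 2: FFFFDDFDFF
Step 3: DDFDDDFDDDFDDDFDFFFFDDFDFFDDFDDDFD


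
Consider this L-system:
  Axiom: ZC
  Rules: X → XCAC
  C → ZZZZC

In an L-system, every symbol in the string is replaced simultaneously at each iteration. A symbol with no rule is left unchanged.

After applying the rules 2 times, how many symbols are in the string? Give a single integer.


Step 0: length = 2
Step 1: length = 6
Step 2: length = 10

Answer: 10


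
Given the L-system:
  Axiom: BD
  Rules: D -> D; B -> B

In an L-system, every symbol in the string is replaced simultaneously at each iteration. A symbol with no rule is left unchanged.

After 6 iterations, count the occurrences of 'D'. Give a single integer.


Answer: 1

Derivation:
Step 0: BD  (1 'D')
Step 1: BD  (1 'D')
Step 2: BD  (1 'D')
Step 3: BD  (1 'D')
Step 4: BD  (1 'D')
Step 5: BD  (1 'D')
Step 6: BD  (1 'D')


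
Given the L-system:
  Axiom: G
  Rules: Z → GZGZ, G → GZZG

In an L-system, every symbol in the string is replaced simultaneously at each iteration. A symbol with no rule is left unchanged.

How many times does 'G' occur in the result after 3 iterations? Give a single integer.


Step 0: G  (1 'G')
Step 1: GZZG  (2 'G')
Step 2: GZZGGZGZGZGZGZZG  (8 'G')
Step 3: GZZGGZGZGZGZGZZGGZZGGZGZGZZGGZGZGZZGGZGZGZZGGZGZGZZGGZGZGZGZGZZG  (32 'G')

Answer: 32


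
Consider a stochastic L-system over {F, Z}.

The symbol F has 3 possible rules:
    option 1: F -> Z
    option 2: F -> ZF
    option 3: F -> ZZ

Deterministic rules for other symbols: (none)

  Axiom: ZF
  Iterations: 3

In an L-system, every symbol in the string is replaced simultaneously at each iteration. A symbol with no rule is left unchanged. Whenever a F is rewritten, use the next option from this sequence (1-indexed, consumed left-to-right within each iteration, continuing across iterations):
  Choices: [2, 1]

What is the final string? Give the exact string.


Answer: ZZZ

Derivation:
Step 0: ZF
Step 1: ZZF  (used choices [2])
Step 2: ZZZ  (used choices [1])
Step 3: ZZZ  (used choices [])
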